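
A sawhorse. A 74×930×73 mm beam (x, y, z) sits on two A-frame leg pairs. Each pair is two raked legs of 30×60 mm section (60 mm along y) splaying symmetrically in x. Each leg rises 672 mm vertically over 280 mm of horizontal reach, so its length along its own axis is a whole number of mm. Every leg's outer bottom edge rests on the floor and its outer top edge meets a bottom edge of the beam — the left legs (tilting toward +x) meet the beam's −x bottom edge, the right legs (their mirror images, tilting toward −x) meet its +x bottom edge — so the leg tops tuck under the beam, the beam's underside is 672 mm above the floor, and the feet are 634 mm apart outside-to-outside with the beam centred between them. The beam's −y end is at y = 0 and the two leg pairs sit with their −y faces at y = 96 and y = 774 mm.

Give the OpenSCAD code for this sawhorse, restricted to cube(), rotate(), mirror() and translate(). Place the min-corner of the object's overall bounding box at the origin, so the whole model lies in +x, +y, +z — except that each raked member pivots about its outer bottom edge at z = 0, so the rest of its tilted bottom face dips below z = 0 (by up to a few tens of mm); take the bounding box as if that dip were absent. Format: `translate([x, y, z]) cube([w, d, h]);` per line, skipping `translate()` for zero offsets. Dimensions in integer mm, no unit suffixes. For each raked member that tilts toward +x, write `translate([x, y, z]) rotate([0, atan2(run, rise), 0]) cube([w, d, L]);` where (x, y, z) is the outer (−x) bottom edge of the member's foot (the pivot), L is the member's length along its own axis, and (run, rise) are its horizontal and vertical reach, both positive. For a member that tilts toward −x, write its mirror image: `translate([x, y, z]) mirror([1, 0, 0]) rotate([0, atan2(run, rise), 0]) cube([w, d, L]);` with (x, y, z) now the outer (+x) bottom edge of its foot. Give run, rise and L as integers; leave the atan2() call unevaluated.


translate([280, 0, 672]) cube([74, 930, 73]);
translate([0, 96, 0]) rotate([0, atan2(280, 672), 0]) cube([30, 60, 728]);
translate([634, 96, 0]) mirror([1, 0, 0]) rotate([0, atan2(280, 672), 0]) cube([30, 60, 728]);
translate([0, 774, 0]) rotate([0, atan2(280, 672), 0]) cube([30, 60, 728]);
translate([634, 774, 0]) mirror([1, 0, 0]) rotate([0, atan2(280, 672), 0]) cube([30, 60, 728]);


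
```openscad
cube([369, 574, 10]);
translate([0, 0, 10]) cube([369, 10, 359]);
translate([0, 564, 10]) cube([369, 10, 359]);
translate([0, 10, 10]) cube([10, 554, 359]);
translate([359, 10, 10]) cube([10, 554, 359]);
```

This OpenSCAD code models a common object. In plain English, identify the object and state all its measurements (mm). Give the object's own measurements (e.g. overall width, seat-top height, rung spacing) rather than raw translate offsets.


An open-topped rectangular box: outside dimensions 369×574×369 mm, with a uniform wall and base thickness of 10 mm. The base is a full 369×574 slab on the floor; four walls sit on top of the base. The front and back walls (the −y and +y sides) span the full width; the two side walls fit between them.


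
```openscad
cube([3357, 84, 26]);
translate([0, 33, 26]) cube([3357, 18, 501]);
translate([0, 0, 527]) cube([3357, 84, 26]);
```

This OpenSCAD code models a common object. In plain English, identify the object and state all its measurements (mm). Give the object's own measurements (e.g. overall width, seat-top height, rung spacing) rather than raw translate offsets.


An I-beam lying along x, 3357 mm long. Overall section height 553 mm. Two flanges 84 mm wide (y) and 26 mm thick, one on the floor and one at the top; a web 18 mm thick runs between them, centred on the flange width.


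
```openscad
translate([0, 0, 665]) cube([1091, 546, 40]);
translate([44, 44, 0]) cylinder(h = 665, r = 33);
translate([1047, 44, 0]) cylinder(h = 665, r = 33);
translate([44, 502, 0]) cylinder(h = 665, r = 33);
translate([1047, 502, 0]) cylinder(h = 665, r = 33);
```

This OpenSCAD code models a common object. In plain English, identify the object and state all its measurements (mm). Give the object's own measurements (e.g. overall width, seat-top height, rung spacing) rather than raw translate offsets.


A table: top 1091 mm (x) × 546 mm (y), 40 mm thick, upper face at z = 705 mm, on four round legs of 66 mm diameter, each leg's bounding box inset 11 mm from the nearest pair of top edges from z = 0 to the bottom of the top.


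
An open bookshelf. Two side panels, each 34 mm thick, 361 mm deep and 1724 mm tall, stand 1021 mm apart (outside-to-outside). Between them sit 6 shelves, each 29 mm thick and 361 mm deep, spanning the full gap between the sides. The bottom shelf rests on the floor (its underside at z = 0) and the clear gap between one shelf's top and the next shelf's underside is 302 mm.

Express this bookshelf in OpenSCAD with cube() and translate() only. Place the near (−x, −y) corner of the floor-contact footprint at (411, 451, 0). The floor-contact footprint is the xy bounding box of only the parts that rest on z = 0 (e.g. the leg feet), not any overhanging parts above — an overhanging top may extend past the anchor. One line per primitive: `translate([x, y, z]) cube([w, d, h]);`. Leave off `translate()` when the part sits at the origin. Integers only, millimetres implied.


translate([411, 451, 0]) cube([34, 361, 1724]);
translate([1398, 451, 0]) cube([34, 361, 1724]);
translate([445, 451, 0]) cube([953, 361, 29]);
translate([445, 451, 331]) cube([953, 361, 29]);
translate([445, 451, 662]) cube([953, 361, 29]);
translate([445, 451, 993]) cube([953, 361, 29]);
translate([445, 451, 1324]) cube([953, 361, 29]);
translate([445, 451, 1655]) cube([953, 361, 29]);


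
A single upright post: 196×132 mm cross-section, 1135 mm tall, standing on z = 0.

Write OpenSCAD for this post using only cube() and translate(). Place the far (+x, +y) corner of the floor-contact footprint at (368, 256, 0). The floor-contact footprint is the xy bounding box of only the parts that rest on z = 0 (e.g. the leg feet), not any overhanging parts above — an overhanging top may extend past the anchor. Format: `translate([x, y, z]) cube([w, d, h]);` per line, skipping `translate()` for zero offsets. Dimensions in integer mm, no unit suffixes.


translate([172, 124, 0]) cube([196, 132, 1135]);


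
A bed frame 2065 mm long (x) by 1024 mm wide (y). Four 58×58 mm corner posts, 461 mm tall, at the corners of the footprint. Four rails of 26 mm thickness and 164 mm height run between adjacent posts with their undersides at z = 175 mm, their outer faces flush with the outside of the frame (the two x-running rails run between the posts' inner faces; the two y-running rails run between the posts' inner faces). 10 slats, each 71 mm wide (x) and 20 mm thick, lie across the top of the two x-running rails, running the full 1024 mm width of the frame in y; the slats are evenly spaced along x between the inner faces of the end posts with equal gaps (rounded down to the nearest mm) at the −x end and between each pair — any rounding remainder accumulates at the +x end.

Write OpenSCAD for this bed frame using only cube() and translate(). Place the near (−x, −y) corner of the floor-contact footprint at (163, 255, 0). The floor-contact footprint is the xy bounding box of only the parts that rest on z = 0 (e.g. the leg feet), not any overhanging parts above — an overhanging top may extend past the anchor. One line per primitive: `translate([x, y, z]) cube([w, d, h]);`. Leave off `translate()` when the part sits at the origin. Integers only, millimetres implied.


translate([163, 255, 0]) cube([58, 58, 461]);
translate([163, 1221, 0]) cube([58, 58, 461]);
translate([2170, 255, 0]) cube([58, 58, 461]);
translate([2170, 1221, 0]) cube([58, 58, 461]);
translate([221, 255, 175]) cube([1949, 26, 164]);
translate([221, 1253, 175]) cube([1949, 26, 164]);
translate([163, 313, 175]) cube([26, 908, 164]);
translate([2202, 313, 175]) cube([26, 908, 164]);
translate([333, 255, 339]) cube([71, 1024, 20]);
translate([516, 255, 339]) cube([71, 1024, 20]);
translate([699, 255, 339]) cube([71, 1024, 20]);
translate([882, 255, 339]) cube([71, 1024, 20]);
translate([1065, 255, 339]) cube([71, 1024, 20]);
translate([1248, 255, 339]) cube([71, 1024, 20]);
translate([1431, 255, 339]) cube([71, 1024, 20]);
translate([1614, 255, 339]) cube([71, 1024, 20]);
translate([1797, 255, 339]) cube([71, 1024, 20]);
translate([1980, 255, 339]) cube([71, 1024, 20]);


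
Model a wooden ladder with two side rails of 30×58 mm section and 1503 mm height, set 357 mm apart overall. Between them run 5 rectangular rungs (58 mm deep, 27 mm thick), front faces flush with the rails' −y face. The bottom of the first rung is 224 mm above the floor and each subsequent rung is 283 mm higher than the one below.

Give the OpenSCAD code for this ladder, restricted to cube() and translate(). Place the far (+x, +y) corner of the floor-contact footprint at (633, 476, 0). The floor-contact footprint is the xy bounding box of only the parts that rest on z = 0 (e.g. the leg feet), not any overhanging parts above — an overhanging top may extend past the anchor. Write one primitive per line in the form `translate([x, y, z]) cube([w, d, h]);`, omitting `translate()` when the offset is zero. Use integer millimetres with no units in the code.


translate([276, 418, 0]) cube([30, 58, 1503]);
translate([603, 418, 0]) cube([30, 58, 1503]);
translate([306, 418, 224]) cube([297, 58, 27]);
translate([306, 418, 507]) cube([297, 58, 27]);
translate([306, 418, 790]) cube([297, 58, 27]);
translate([306, 418, 1073]) cube([297, 58, 27]);
translate([306, 418, 1356]) cube([297, 58, 27]);


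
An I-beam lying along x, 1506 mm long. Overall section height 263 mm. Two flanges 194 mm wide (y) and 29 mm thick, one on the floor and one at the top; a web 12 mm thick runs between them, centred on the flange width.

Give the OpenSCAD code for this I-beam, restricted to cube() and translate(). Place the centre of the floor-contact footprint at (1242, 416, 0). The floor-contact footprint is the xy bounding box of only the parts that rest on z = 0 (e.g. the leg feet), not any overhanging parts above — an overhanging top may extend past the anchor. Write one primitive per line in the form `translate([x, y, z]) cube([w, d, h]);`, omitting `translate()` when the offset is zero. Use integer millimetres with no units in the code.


translate([489, 319, 0]) cube([1506, 194, 29]);
translate([489, 410, 29]) cube([1506, 12, 205]);
translate([489, 319, 234]) cube([1506, 194, 29]);


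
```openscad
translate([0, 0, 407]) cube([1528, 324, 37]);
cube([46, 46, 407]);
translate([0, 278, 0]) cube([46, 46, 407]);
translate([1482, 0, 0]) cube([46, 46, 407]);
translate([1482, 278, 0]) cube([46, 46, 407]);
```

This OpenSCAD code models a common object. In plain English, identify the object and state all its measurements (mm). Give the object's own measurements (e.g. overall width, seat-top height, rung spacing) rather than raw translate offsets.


A long wooden bench with a 1528 mm (x) × 324 mm (y) seat, 37 mm thick, its top surface 444 mm above the floor. Four 46 mm square legs at the seat corners, flush with the edges, run from z = 0 to the seat underside.


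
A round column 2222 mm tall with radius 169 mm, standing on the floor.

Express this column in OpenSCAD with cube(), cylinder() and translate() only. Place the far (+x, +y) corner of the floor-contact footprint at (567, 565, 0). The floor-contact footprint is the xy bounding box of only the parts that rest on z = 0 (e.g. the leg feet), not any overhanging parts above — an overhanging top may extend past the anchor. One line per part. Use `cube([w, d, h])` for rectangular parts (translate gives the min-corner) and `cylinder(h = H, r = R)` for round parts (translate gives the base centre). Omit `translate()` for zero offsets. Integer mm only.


translate([398, 396, 0]) cylinder(h = 2222, r = 169);


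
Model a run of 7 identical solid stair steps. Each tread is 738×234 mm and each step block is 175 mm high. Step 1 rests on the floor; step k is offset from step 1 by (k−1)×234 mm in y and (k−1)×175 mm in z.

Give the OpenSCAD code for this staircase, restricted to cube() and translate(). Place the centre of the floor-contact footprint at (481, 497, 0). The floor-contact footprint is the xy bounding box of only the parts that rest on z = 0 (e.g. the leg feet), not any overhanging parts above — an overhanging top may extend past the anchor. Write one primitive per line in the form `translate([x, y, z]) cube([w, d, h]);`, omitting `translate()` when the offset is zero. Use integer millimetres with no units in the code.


translate([112, 380, 0]) cube([738, 234, 175]);
translate([112, 614, 175]) cube([738, 234, 175]);
translate([112, 848, 350]) cube([738, 234, 175]);
translate([112, 1082, 525]) cube([738, 234, 175]);
translate([112, 1316, 700]) cube([738, 234, 175]);
translate([112, 1550, 875]) cube([738, 234, 175]);
translate([112, 1784, 1050]) cube([738, 234, 175]);


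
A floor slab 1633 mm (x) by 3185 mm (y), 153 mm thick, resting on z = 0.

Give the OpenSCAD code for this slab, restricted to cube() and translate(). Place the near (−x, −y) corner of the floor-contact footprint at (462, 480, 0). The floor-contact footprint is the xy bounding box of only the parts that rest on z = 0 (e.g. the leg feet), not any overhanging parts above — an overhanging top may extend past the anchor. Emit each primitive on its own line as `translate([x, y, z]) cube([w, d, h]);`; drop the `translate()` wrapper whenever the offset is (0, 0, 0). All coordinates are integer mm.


translate([462, 480, 0]) cube([1633, 3185, 153]);


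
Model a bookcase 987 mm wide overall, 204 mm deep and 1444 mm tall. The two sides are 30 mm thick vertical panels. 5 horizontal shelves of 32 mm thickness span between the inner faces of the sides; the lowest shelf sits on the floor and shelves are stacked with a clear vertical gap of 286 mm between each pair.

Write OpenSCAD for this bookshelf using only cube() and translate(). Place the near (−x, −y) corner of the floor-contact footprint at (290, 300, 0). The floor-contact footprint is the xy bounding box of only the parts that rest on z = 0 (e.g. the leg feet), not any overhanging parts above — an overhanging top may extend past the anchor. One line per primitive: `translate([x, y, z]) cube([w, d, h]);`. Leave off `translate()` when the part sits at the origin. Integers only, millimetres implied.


translate([290, 300, 0]) cube([30, 204, 1444]);
translate([1247, 300, 0]) cube([30, 204, 1444]);
translate([320, 300, 0]) cube([927, 204, 32]);
translate([320, 300, 318]) cube([927, 204, 32]);
translate([320, 300, 636]) cube([927, 204, 32]);
translate([320, 300, 954]) cube([927, 204, 32]);
translate([320, 300, 1272]) cube([927, 204, 32]);


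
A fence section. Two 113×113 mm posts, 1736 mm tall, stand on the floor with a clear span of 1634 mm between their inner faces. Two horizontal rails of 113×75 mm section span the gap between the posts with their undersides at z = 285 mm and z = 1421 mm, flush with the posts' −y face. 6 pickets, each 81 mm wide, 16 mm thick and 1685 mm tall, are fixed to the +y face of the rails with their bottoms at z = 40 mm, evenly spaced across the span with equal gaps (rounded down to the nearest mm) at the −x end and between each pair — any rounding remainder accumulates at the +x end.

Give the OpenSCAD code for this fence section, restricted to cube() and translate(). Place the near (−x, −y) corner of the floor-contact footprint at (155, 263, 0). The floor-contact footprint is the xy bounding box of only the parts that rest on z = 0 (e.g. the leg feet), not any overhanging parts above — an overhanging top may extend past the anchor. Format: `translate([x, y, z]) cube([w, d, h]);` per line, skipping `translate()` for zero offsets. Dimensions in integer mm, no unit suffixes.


translate([155, 263, 0]) cube([113, 113, 1736]);
translate([1902, 263, 0]) cube([113, 113, 1736]);
translate([268, 263, 285]) cube([1634, 113, 75]);
translate([268, 263, 1421]) cube([1634, 113, 75]);
translate([432, 376, 40]) cube([81, 16, 1685]);
translate([677, 376, 40]) cube([81, 16, 1685]);
translate([922, 376, 40]) cube([81, 16, 1685]);
translate([1167, 376, 40]) cube([81, 16, 1685]);
translate([1412, 376, 40]) cube([81, 16, 1685]);
translate([1657, 376, 40]) cube([81, 16, 1685]);


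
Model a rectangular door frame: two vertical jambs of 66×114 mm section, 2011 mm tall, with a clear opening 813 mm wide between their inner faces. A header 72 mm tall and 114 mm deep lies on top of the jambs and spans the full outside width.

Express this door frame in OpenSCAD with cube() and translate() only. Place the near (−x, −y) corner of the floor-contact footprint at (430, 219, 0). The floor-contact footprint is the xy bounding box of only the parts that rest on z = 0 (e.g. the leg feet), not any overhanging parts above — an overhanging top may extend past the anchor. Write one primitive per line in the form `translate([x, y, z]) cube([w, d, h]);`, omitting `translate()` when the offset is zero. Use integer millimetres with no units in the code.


translate([430, 219, 0]) cube([66, 114, 2011]);
translate([1309, 219, 0]) cube([66, 114, 2011]);
translate([430, 219, 2011]) cube([945, 114, 72]);


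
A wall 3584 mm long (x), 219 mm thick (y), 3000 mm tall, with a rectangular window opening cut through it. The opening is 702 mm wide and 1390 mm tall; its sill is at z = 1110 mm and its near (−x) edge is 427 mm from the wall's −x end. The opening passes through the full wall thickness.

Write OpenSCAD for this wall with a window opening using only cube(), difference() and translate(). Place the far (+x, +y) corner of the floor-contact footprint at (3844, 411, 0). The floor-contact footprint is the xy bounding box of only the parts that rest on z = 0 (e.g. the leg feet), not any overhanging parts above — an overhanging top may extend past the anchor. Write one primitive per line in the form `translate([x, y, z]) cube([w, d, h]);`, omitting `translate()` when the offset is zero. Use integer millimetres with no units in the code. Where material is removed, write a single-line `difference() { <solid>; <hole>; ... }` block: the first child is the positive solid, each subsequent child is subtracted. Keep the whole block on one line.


difference() { translate([260, 192, 0]) cube([3584, 219, 3000]); translate([687, 192, 1110]) cube([702, 219, 1390]); }


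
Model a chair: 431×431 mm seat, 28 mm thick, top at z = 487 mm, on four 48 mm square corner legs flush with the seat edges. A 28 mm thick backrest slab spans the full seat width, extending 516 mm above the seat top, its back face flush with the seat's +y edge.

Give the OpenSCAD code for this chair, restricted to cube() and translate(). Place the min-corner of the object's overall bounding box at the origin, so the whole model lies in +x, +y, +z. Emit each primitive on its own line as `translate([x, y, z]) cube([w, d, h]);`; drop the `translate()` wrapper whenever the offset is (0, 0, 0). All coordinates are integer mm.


translate([0, 0, 459]) cube([431, 431, 28]);
cube([48, 48, 459]);
translate([383, 0, 0]) cube([48, 48, 459]);
translate([0, 383, 0]) cube([48, 48, 459]);
translate([383, 383, 0]) cube([48, 48, 459]);
translate([0, 403, 487]) cube([431, 28, 516]);


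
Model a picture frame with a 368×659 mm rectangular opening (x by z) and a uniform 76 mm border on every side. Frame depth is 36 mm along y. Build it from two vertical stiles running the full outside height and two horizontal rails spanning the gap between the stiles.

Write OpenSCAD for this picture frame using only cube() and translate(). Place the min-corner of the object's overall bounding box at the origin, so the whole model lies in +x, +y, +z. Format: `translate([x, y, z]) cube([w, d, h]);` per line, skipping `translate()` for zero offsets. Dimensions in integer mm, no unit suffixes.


cube([76, 36, 811]);
translate([444, 0, 0]) cube([76, 36, 811]);
translate([76, 0, 0]) cube([368, 36, 76]);
translate([76, 0, 735]) cube([368, 36, 76]);


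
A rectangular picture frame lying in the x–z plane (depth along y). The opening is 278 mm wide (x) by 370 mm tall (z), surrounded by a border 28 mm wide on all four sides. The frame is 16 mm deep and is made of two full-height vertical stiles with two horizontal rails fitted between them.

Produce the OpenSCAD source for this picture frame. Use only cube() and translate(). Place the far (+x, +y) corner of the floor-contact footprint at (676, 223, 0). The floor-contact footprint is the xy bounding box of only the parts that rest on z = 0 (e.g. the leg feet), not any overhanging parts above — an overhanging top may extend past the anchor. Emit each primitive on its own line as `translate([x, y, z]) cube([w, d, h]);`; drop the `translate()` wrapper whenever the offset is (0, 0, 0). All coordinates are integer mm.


translate([342, 207, 0]) cube([28, 16, 426]);
translate([648, 207, 0]) cube([28, 16, 426]);
translate([370, 207, 0]) cube([278, 16, 28]);
translate([370, 207, 398]) cube([278, 16, 28]);


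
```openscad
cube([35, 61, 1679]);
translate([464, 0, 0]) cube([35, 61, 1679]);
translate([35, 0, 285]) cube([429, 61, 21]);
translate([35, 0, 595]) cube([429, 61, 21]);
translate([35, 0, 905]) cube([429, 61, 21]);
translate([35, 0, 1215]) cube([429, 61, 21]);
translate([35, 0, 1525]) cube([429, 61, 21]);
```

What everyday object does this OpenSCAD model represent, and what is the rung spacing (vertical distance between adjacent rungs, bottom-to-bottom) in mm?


A ladder. The rung spacing is 310 mm.

Two tall 35×61 posts with 5 short bars between them — a ladder. Adjacent rungs sit at z = 285 and z = 595, so the spacing is 595 − 285 = 310 mm.


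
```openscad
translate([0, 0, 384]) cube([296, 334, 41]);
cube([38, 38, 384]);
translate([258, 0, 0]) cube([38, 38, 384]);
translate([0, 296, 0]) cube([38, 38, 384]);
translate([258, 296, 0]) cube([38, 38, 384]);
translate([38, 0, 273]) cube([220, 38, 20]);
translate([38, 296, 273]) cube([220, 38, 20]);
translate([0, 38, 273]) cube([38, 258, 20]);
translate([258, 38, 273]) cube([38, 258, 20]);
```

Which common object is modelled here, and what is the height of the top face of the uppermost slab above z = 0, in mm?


A stool. The seat height is 425 mm.

A 296×334×41 slab at z = 384 on four corner posts — a stool. The seat top is 384 + 41 = 425 mm.


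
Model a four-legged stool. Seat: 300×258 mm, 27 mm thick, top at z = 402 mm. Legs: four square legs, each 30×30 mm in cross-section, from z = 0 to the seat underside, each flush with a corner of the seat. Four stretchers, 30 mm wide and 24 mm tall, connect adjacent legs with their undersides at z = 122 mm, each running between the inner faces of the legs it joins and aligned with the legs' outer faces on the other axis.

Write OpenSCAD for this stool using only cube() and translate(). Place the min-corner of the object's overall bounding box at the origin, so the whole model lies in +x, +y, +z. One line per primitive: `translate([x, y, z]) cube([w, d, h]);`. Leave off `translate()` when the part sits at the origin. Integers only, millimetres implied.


translate([0, 0, 375]) cube([300, 258, 27]);
cube([30, 30, 375]);
translate([270, 0, 0]) cube([30, 30, 375]);
translate([0, 228, 0]) cube([30, 30, 375]);
translate([270, 228, 0]) cube([30, 30, 375]);
translate([30, 0, 122]) cube([240, 30, 24]);
translate([30, 228, 122]) cube([240, 30, 24]);
translate([0, 30, 122]) cube([30, 198, 24]);
translate([270, 30, 122]) cube([30, 198, 24]);


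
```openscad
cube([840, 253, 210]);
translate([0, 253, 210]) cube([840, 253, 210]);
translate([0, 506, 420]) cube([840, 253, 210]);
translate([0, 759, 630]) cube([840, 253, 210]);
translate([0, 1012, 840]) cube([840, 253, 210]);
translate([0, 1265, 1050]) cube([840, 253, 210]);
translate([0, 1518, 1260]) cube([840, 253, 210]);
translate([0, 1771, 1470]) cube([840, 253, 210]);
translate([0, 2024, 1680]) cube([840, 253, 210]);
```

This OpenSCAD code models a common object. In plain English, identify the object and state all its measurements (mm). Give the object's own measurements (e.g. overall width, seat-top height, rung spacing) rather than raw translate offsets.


A straight staircase of 9 solid steps. Each step is 840 mm wide (x), 253 mm deep (y, the going) and 210 mm tall (the rise). The first step rests on the floor; each subsequent step sits one going further in +y and one rise higher in +z, directly behind and above the previous step with no overlap.


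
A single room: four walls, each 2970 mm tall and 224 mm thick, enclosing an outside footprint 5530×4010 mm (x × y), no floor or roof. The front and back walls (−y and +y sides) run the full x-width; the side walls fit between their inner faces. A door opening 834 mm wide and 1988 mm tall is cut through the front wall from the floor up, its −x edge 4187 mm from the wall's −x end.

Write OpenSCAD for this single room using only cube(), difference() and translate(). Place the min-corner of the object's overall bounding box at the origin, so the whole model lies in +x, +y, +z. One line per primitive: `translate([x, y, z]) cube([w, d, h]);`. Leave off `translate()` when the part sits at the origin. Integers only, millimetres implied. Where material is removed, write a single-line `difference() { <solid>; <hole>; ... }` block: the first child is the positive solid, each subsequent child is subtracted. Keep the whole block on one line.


difference() { cube([5530, 224, 2970]); translate([4187, 0, 0]) cube([834, 224, 1988]); }
translate([0, 3786, 0]) cube([5530, 224, 2970]);
translate([0, 224, 0]) cube([224, 3562, 2970]);
translate([5306, 224, 0]) cube([224, 3562, 2970]);


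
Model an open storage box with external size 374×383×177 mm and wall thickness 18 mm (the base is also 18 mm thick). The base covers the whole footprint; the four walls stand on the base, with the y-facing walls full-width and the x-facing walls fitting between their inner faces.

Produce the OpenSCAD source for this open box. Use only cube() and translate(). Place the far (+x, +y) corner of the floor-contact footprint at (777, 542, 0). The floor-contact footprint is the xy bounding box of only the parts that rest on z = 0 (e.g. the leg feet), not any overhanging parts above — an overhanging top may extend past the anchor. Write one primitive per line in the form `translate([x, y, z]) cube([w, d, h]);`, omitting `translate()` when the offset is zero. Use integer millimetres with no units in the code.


translate([403, 159, 0]) cube([374, 383, 18]);
translate([403, 159, 18]) cube([374, 18, 159]);
translate([403, 524, 18]) cube([374, 18, 159]);
translate([403, 177, 18]) cube([18, 347, 159]);
translate([759, 177, 18]) cube([18, 347, 159]);


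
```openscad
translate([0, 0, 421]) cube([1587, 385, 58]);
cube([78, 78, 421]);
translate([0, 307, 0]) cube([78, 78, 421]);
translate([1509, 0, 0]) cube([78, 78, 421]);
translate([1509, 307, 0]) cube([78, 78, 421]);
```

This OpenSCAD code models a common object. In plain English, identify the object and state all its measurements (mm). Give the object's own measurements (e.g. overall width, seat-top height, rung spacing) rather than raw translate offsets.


A long wooden bench with a 1587 mm (x) × 385 mm (y) seat, 58 mm thick, its top surface 479 mm above the floor. Four 78 mm square legs at the seat corners, flush with the edges, run from z = 0 to the seat underside.


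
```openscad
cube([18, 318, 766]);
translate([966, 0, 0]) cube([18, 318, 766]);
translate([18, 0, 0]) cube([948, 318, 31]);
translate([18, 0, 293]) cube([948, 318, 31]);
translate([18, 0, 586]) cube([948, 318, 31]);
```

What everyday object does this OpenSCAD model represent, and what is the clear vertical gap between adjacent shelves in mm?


A bookshelf. The clear shelf gap is 262 mm.

Two tall side panels with 3 horizontal boards between them — a bookshelf. The first two shelf undersides are at z = 0 and z = 293; with shelf thickness 31, the clear gap is 293 − 0 − 31 = 262 mm.


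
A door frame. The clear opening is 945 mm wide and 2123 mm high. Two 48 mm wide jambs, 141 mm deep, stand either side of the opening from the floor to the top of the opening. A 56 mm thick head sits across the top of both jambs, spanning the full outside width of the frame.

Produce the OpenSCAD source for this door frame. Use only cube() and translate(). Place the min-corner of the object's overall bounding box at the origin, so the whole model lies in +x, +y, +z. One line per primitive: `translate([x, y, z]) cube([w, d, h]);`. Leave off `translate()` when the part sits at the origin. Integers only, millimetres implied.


cube([48, 141, 2123]);
translate([993, 0, 0]) cube([48, 141, 2123]);
translate([0, 0, 2123]) cube([1041, 141, 56]);


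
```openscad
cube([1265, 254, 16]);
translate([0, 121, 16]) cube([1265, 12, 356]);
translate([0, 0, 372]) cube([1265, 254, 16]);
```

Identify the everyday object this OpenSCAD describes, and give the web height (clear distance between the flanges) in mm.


An I-beam. The web height is 356 mm.

Two wide flanges with a thin centred web — an I-beam. Overall 388 mm minus two 16 mm flanges gives a web of 388 − 2·16 = 356 mm.


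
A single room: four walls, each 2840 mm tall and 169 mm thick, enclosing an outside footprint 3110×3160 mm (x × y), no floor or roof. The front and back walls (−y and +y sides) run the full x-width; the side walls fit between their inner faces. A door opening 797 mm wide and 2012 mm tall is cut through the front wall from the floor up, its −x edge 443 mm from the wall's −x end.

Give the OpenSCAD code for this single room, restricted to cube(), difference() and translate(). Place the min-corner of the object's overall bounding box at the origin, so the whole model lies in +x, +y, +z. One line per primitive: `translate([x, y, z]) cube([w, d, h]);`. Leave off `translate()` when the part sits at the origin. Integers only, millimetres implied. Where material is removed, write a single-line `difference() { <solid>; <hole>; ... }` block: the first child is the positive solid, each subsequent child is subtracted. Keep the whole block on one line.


difference() { cube([3110, 169, 2840]); translate([443, 0, 0]) cube([797, 169, 2012]); }
translate([0, 2991, 0]) cube([3110, 169, 2840]);
translate([0, 169, 0]) cube([169, 2822, 2840]);
translate([2941, 169, 0]) cube([169, 2822, 2840]);


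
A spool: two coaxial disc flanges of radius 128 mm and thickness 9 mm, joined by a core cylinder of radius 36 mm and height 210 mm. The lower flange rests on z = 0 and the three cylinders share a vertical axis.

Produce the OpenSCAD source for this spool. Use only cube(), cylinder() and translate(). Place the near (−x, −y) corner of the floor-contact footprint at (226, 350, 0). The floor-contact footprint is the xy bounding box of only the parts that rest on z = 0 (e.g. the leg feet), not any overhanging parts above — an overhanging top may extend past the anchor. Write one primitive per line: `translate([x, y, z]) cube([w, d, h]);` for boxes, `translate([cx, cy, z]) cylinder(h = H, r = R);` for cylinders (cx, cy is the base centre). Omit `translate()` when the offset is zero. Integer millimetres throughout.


translate([354, 478, 0]) cylinder(h = 9, r = 128);
translate([354, 478, 9]) cylinder(h = 210, r = 36);
translate([354, 478, 219]) cylinder(h = 9, r = 128);


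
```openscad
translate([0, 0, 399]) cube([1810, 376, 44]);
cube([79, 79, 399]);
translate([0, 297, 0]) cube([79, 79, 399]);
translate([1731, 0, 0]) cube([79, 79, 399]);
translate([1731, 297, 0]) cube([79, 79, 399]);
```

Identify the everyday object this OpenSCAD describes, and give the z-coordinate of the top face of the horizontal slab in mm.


A bench. The seat-top height is 443 mm.

A long slab on four corner posts — a bench. The slab sits at z = 399 with thickness 44, so the top is 399 + 44 = 443 mm.


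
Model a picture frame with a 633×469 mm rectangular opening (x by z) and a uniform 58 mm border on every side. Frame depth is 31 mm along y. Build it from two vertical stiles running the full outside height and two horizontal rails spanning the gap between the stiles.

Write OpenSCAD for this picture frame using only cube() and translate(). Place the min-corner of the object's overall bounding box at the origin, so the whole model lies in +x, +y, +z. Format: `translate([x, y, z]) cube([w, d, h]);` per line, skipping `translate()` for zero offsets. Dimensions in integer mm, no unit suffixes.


cube([58, 31, 585]);
translate([691, 0, 0]) cube([58, 31, 585]);
translate([58, 0, 0]) cube([633, 31, 58]);
translate([58, 0, 527]) cube([633, 31, 58]);


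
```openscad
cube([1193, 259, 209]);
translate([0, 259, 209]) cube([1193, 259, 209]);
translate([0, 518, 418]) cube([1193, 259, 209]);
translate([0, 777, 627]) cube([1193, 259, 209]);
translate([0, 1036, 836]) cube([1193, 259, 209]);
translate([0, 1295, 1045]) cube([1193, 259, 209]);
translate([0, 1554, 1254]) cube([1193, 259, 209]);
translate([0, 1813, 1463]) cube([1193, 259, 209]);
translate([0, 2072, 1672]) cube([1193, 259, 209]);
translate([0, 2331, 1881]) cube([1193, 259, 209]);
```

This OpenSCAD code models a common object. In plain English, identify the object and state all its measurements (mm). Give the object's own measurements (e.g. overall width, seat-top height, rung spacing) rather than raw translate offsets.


A straight staircase of 10 solid steps. Each step is 1193 mm wide (x), 259 mm deep (y, the going) and 209 mm tall (the rise). The first step rests on the floor; each subsequent step sits one going further in +y and one rise higher in +z, directly behind and above the previous step with no overlap.


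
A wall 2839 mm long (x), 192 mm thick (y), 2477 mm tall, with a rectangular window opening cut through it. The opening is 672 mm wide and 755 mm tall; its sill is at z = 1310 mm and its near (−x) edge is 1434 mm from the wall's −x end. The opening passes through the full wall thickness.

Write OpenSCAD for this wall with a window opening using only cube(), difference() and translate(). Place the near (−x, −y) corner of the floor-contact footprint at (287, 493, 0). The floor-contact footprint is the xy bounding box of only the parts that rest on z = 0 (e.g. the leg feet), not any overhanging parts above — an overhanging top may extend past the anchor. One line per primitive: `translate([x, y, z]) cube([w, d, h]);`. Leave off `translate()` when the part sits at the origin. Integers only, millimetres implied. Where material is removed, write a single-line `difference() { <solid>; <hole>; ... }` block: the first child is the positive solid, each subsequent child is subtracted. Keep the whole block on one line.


difference() { translate([287, 493, 0]) cube([2839, 192, 2477]); translate([1721, 493, 1310]) cube([672, 192, 755]); }


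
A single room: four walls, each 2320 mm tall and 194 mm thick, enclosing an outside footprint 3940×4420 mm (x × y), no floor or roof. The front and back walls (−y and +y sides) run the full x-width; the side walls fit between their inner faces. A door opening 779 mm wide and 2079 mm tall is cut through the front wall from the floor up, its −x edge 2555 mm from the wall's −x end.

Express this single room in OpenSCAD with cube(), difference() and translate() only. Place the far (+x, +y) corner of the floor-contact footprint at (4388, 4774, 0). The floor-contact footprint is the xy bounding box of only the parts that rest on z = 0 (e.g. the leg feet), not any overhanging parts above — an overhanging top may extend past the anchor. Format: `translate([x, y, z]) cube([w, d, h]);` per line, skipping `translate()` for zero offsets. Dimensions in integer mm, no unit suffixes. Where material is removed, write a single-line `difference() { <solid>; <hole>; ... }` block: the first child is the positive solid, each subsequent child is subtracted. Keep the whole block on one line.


difference() { translate([448, 354, 0]) cube([3940, 194, 2320]); translate([3003, 354, 0]) cube([779, 194, 2079]); }
translate([448, 4580, 0]) cube([3940, 194, 2320]);
translate([448, 548, 0]) cube([194, 4032, 2320]);
translate([4194, 548, 0]) cube([194, 4032, 2320]);


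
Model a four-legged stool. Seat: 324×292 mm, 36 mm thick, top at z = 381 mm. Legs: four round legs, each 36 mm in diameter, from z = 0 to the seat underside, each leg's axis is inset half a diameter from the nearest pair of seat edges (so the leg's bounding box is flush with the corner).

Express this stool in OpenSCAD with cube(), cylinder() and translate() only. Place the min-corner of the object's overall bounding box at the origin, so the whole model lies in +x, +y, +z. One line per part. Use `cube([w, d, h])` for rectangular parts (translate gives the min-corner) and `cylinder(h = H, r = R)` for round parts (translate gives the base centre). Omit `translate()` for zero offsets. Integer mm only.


translate([0, 0, 345]) cube([324, 292, 36]);
translate([18, 18, 0]) cylinder(h = 345, r = 18);
translate([306, 18, 0]) cylinder(h = 345, r = 18);
translate([18, 274, 0]) cylinder(h = 345, r = 18);
translate([306, 274, 0]) cylinder(h = 345, r = 18);


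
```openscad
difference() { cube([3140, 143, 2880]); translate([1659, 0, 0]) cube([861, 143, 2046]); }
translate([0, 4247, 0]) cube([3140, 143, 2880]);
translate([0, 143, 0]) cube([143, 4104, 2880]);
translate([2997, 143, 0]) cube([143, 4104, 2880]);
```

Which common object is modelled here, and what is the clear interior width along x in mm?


A single room. The interior width is 2854 mm.

Four walls enclosing a rectangle with a door in the front wall — a room. Outside width 3140 minus two 143 mm walls gives 2854 mm.


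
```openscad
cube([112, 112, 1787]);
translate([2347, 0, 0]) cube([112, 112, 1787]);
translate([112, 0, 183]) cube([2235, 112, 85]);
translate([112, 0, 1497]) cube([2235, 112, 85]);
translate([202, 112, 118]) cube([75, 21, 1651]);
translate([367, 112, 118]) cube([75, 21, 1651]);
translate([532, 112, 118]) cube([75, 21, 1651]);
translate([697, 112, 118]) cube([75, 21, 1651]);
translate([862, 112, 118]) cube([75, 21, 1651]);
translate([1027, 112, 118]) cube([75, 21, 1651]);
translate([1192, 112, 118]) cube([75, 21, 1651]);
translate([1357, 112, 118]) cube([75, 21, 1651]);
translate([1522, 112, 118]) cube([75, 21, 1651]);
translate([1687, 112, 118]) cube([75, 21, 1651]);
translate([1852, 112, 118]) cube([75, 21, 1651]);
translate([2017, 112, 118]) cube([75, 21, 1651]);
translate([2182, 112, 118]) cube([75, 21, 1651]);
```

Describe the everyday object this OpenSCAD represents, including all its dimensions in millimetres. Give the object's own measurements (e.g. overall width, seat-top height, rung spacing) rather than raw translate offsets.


A fence section. Two 112×112 mm posts, 1787 mm tall, stand on the floor with a clear span of 2235 mm between their inner faces. Two horizontal rails of 112×85 mm section span the gap between the posts with their undersides at z = 183 mm and z = 1497 mm, flush with the posts' −y face. 13 pickets, each 75 mm wide, 21 mm thick and 1651 mm tall, are fixed to the +y face of the rails with their bottoms at z = 118 mm, spaced across the span with a 90 mm gap after the −x post and between neighbouring pickets and before the +x post.


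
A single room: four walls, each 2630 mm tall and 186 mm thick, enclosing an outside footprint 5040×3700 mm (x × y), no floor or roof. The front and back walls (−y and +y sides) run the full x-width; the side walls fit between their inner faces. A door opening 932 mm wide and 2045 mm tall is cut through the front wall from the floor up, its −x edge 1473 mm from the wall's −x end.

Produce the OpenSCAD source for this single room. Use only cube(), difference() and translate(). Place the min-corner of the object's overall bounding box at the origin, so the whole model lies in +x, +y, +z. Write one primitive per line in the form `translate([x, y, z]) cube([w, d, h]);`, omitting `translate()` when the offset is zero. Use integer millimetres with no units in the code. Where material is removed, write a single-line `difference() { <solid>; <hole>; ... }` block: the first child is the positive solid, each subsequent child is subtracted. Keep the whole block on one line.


difference() { cube([5040, 186, 2630]); translate([1473, 0, 0]) cube([932, 186, 2045]); }
translate([0, 3514, 0]) cube([5040, 186, 2630]);
translate([0, 186, 0]) cube([186, 3328, 2630]);
translate([4854, 186, 0]) cube([186, 3328, 2630]);
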